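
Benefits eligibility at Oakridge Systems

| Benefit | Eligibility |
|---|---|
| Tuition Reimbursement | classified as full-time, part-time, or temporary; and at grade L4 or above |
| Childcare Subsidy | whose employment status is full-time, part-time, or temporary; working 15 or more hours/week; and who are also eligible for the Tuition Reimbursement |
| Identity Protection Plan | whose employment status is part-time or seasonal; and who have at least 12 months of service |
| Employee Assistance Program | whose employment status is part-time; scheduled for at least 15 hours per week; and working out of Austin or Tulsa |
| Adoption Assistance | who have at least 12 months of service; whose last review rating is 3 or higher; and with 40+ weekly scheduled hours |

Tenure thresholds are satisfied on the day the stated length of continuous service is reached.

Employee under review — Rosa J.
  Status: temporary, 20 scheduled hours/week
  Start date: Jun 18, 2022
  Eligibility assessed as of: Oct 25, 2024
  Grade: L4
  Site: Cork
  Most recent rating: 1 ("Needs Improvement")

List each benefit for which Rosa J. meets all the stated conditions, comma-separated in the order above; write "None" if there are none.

Tuition Reimbursement, Childcare Subsidy

Service from Jun 18, 2022 to Oct 25, 2024: 860 days.
Tuition Reimbursement — status temporary ✓; grade L4 ≥ L4 ✓ → eligible.
Childcare Subsidy — status temporary ✓; 20 hrs/wk ≥ 15 ✓; eligible for Tuition Reimbursement ✓ → eligible.
Identity Protection Plan — status temporary ✗ (requires part-time or seasonal) → not eligible.
Employee Assistance Program — status temporary ✗ (requires part-time) → not eligible.
Adoption Assistance — service 860 days ≥ 12 months (≈360 days) ✓; rating 1 < 3 ✗ → not eligible.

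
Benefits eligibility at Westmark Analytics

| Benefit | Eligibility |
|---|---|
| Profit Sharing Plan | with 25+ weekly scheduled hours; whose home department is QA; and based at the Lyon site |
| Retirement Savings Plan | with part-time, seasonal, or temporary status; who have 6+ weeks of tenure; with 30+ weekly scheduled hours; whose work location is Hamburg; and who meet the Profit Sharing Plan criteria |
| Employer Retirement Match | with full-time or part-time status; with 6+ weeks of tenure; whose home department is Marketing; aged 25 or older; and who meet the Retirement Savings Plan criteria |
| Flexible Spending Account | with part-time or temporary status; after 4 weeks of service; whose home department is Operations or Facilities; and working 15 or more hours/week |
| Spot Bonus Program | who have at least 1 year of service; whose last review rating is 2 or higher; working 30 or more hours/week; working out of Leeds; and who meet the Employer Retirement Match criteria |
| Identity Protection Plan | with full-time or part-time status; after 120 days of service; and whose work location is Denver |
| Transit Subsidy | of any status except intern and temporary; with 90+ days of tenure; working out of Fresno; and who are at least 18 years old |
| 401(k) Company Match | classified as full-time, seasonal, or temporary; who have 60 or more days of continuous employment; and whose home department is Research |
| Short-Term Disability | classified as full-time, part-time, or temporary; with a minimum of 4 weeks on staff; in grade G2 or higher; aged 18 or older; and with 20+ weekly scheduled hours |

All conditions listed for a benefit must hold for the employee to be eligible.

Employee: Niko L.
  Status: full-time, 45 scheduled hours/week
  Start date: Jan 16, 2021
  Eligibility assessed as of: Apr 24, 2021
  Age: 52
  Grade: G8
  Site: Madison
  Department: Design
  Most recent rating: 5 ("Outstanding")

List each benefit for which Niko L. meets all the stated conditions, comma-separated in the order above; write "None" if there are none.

Short-Term Disability

Service from Jan 16, 2021 to Apr 24, 2021: 98 days.
Profit Sharing Plan — 45 hrs/wk ≥ 25 ✓; dept Design ✗ → not eligible.
Retirement Savings Plan — status full-time ✗ (requires part-time, seasonal, or temporary) → not eligible.
Employer Retirement Match — status full-time ✓; service 98 days ≥ 6 weeks (≈42 days) ✓; dept Design ✗ → not eligible.
Flexible Spending Account — status full-time ✗ (requires part-time or temporary) → not eligible.
Spot Bonus Program — service 98 days < 1 year (≈365 days) ✗ → not eligible.
Identity Protection Plan — status full-time ✓; service 98 days < 120 days ✗ → not eligible.
Transit Subsidy — status full-time ✓ (not excluded); service 98 days ≥ 90 days ✓; site Madison ✗ (not Fresno) → not eligible.
401(k) Company Match — status full-time ✓; service 98 days ≥ 60 days ✓; dept Design ✗ → not eligible.
Short-Term Disability — status full-time ✓; service 98 days ≥ 4 weeks (≈28 days) ✓; grade G8 ≥ G2 ✓; age 52 ≥ 18 ✓; 45 hrs/wk ≥ 20 ✓ → eligible.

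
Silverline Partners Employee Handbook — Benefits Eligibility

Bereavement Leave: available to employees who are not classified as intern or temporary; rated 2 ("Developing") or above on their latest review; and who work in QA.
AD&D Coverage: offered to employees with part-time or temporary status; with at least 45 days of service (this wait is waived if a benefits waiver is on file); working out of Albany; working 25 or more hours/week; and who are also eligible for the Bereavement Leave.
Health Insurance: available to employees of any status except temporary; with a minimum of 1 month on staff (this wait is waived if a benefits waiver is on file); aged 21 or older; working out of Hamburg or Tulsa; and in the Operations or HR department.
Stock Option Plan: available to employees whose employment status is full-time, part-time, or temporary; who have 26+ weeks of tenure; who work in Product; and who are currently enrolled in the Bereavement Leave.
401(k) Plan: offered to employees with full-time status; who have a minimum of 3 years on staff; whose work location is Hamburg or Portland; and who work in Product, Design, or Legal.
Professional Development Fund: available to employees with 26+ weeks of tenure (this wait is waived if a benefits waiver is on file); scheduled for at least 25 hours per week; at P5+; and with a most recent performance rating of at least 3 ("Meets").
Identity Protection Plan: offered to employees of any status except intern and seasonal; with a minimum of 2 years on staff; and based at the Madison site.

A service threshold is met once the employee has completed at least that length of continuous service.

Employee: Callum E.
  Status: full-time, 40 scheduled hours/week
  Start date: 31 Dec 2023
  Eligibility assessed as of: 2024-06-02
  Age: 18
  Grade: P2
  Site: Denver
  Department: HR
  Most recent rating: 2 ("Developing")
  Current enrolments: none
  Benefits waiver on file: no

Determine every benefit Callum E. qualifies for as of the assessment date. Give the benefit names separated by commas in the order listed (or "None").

None

Service from 31 Dec 2023 to 2024-06-02: 154 days.
Bereavement Leave — status full-time ✓ (not excluded); rating 2 ≥ 2 ✓; dept HR ✗ → not eligible.
AD&D Coverage — status full-time ✗ (requires part-time or temporary) → not eligible.
Health Insurance — status full-time ✓ (not excluded); no waiver, service 154 days ≥ 1 month (≈30 days) ✓; age 18 < 21 ✗ → not eligible.
Stock Option Plan — status full-time ✓; service 154 days < 26 weeks (≈182 days) ✗ → not eligible.
401(k) Plan — status full-time ✓; service 154 days < 3 years (≈1095 days) ✗ → not eligible.
Professional Development Fund — no waiver, service 154 days < 26 weeks (≈182 days) ✗ → not eligible.
Identity Protection Plan — status full-time ✓ (not excluded); service 154 days < 2 years (≈730 days) ✗ → not eligible.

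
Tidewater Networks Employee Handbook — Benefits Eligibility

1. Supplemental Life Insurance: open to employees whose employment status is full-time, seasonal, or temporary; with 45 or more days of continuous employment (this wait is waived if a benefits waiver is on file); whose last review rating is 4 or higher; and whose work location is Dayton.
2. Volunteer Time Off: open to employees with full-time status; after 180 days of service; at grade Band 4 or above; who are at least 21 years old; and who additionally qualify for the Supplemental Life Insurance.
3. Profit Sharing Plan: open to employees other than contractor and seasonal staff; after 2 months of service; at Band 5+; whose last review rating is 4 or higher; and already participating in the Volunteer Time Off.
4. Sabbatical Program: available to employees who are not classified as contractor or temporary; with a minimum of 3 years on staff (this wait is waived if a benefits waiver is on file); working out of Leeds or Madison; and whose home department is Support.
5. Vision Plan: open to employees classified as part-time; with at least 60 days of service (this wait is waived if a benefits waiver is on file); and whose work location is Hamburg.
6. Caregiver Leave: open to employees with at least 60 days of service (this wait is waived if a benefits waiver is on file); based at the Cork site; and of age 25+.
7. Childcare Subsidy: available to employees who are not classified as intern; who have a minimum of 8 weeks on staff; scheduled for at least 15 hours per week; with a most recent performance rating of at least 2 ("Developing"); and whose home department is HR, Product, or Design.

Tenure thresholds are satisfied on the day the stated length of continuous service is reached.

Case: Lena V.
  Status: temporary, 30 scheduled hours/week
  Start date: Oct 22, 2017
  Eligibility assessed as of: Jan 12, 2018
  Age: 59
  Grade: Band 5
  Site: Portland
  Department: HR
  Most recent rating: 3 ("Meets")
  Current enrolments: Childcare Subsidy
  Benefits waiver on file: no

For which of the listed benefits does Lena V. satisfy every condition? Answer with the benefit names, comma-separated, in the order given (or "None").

Service from Oct 22, 2017 to Jan 12, 2018: 82 days.
Supplemental Life Insurance — status temporary ✓; no waiver, service 82 days ≥ 45 days ✓; rating 3 < 4 ✗ → not eligible.
Volunteer Time Off — status temporary ✗ (requires full-time) → not eligible.
Profit Sharing Plan — status temporary ✓ (not excluded); service 82 days ≥ 2 months (≈60 days) ✓; grade Band 5 ≥ Band 5 ✓; rating 3 < 4 ✗ → not eligible.
Sabbatical Program — status temporary ✗ (excluded) → not eligible.
Vision Plan — status temporary ✗ (requires part-time) → not eligible.
Caregiver Leave — no waiver, service 82 days ≥ 60 days ✓; site Portland ✗ (not Cork) → not eligible.
Childcare Subsidy — status temporary ✓ (not excluded); service 82 days ≥ 8 weeks (≈56 days) ✓; 30 hrs/wk ≥ 15 ✓; rating 3 ≥ 2 ✓; dept HR ✓ → eligible.

Childcare Subsidy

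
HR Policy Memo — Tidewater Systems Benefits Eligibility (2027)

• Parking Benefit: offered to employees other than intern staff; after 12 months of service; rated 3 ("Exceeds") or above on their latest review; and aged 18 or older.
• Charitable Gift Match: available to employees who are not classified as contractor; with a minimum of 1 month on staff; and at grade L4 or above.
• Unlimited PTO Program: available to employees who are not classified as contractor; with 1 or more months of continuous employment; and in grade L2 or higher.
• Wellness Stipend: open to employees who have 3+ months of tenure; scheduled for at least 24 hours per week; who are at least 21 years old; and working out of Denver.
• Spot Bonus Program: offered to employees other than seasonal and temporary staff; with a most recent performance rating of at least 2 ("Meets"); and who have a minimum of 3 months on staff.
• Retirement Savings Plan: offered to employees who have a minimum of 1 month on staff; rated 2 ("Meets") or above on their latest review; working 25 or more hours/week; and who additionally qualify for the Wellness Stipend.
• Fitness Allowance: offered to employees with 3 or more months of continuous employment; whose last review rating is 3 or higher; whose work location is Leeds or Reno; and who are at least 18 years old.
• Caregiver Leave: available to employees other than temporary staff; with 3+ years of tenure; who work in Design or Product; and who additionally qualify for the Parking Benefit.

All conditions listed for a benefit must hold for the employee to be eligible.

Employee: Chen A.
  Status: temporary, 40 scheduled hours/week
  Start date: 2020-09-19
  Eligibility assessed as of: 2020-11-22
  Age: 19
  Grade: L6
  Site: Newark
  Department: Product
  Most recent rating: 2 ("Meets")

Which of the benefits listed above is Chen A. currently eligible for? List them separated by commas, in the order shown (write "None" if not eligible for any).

Service from 2020-09-19 to 2020-11-22: 64 days.
Parking Benefit — status temporary ✓ (not excluded); service 64 days < 12 months (≈360 days) ✗ → not eligible.
Charitable Gift Match — status temporary ✓ (not excluded); service 64 days ≥ 1 month (≈30 days) ✓; grade L6 ≥ L4 ✓ → eligible.
Unlimited PTO Program — status temporary ✓ (not excluded); service 64 days ≥ 1 month (≈30 days) ✓; grade L6 ≥ L2 ✓ → eligible.
Wellness Stipend — service 64 days < 3 months (≈90 days) ✗ → not eligible.
Spot Bonus Program — status temporary ✗ (excluded) → not eligible.
Retirement Savings Plan — service 64 days ≥ 1 month (≈30 days) ✓; rating 2 ≥ 2 ✓; 40 hrs/wk ≥ 25 ✓; not eligible for Wellness Stipend ✗ → not eligible.
Fitness Allowance — service 64 days < 3 months (≈90 days) ✗ → not eligible.
Caregiver Leave — status temporary ✗ (excluded) → not eligible.

Charitable Gift Match, Unlimited PTO Program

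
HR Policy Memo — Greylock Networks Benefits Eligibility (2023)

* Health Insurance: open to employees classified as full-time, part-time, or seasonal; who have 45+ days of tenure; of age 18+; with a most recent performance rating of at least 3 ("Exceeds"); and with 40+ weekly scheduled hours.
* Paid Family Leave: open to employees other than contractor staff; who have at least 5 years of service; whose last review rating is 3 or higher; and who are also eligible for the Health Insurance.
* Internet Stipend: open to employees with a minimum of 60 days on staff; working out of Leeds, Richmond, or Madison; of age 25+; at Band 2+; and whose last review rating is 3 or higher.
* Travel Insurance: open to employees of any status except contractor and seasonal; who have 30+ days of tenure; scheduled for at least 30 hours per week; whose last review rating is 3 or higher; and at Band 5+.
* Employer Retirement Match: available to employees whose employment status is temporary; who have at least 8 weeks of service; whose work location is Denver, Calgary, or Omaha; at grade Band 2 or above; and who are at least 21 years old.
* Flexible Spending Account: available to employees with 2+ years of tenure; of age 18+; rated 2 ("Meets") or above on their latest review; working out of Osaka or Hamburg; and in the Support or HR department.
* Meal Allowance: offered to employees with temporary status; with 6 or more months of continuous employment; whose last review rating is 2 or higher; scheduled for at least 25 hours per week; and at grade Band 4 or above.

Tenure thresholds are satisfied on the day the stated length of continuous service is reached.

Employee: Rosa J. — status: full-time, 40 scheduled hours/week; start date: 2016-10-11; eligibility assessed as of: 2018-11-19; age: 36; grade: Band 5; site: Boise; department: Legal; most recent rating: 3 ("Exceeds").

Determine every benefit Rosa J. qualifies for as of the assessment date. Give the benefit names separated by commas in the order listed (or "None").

Health Insurance, Travel Insurance

Service from 2016-10-11 to 2018-11-19: 769 days.
Health Insurance — status full-time ✓; service 769 days ≥ 45 days ✓; age 36 ≥ 18 ✓; rating 3 ≥ 3 ✓; 40 hrs/wk ≥ 40 ✓ → eligible.
Paid Family Leave — status full-time ✓ (not excluded); service 769 days < 5 years (≈1825 days) ✗ → not eligible.
Internet Stipend — service 769 days ≥ 60 days ✓; site Boise ✗ (not Leeds, Richmond, or Madison) → not eligible.
Travel Insurance — status full-time ✓ (not excluded); service 769 days ≥ 30 days ✓; 40 hrs/wk ≥ 30 ✓; rating 3 ≥ 3 ✓; grade Band 5 ≥ Band 5 ✓ → eligible.
Employer Retirement Match — status full-time ✗ (requires temporary) → not eligible.
Flexible Spending Account — service 769 days ≥ 2 years (≈730 days) ✓; age 36 ≥ 18 ✓; rating 3 ≥ 2 ✓; site Boise ✗ (not Osaka or Hamburg) → not eligible.
Meal Allowance — status full-time ✗ (requires temporary) → not eligible.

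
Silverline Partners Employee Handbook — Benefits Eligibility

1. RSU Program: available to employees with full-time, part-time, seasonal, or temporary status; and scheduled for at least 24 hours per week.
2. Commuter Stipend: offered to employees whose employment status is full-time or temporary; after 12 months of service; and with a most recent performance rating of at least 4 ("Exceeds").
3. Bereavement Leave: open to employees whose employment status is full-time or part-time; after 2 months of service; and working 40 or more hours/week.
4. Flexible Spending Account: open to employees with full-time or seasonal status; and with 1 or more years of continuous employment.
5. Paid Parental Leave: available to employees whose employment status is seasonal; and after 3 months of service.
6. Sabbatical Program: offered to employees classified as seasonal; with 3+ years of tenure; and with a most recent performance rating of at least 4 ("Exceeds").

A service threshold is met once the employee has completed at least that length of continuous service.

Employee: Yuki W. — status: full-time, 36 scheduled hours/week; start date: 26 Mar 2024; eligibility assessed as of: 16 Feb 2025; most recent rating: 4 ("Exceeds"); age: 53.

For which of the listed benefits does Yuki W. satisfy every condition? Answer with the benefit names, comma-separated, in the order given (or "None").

RSU Program

Service from 26 Mar 2024 to 16 Feb 2025: 327 days.
RSU Program — status full-time ✓; 36 hrs/wk ≥ 24 ✓ → eligible.
Commuter Stipend — status full-time ✓; service 327 days < 12 months (≈360 days) ✗ → not eligible.
Bereavement Leave — status full-time ✓; service 327 days ≥ 2 months (≈60 days) ✓; 36 hrs/wk < 40 ✗ → not eligible.
Flexible Spending Account — status full-time ✓; service 327 days < 1 year (≈365 days) ✗ → not eligible.
Paid Parental Leave — status full-time ✗ (requires seasonal) → not eligible.
Sabbatical Program — status full-time ✗ (requires seasonal) → not eligible.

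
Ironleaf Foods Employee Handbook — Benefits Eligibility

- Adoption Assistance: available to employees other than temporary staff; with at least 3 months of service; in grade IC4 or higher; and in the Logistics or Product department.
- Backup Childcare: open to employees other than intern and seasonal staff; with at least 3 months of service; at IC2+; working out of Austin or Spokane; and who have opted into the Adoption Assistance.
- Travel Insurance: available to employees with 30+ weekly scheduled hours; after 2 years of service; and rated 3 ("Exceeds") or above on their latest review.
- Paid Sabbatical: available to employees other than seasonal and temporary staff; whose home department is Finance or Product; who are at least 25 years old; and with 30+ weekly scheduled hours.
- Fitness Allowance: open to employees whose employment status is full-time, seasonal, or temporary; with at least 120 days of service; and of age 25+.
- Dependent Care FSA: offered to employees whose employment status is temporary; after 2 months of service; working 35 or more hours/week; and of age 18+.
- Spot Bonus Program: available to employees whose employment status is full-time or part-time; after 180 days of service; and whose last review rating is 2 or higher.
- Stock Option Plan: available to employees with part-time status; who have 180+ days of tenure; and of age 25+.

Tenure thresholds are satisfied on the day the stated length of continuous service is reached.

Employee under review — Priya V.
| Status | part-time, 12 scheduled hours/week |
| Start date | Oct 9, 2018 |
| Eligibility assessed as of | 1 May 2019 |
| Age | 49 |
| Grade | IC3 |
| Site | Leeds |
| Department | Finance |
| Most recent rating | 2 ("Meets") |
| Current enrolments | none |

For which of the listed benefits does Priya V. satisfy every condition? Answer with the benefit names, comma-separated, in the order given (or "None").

Service from Oct 9, 2018 to 1 May 2019: 204 days.
Adoption Assistance — status part-time ✓ (not excluded); service 204 days ≥ 3 months (≈90 days) ✓; grade IC3 < IC4 ✗ → not eligible.
Backup Childcare — status part-time ✓ (not excluded); service 204 days ≥ 3 months (≈90 days) ✓; grade IC3 ≥ IC2 ✓; site Leeds ✗ (not Austin or Spokane) → not eligible.
Travel Insurance — 12 hrs/wk < 30 ✗ → not eligible.
Paid Sabbatical — status part-time ✓ (not excluded); dept Finance ✓; age 49 ≥ 25 ✓; 12 hrs/wk < 30 ✗ → not eligible.
Fitness Allowance — status part-time ✗ (requires full-time, seasonal, or temporary) → not eligible.
Dependent Care FSA — status part-time ✗ (requires temporary) → not eligible.
Spot Bonus Program — status part-time ✓; service 204 days ≥ 180 days ✓; rating 2 ≥ 2 ✓ → eligible.
Stock Option Plan — status part-time ✓; service 204 days ≥ 180 days ✓; age 49 ≥ 25 ✓ → eligible.

Spot Bonus Program, Stock Option Plan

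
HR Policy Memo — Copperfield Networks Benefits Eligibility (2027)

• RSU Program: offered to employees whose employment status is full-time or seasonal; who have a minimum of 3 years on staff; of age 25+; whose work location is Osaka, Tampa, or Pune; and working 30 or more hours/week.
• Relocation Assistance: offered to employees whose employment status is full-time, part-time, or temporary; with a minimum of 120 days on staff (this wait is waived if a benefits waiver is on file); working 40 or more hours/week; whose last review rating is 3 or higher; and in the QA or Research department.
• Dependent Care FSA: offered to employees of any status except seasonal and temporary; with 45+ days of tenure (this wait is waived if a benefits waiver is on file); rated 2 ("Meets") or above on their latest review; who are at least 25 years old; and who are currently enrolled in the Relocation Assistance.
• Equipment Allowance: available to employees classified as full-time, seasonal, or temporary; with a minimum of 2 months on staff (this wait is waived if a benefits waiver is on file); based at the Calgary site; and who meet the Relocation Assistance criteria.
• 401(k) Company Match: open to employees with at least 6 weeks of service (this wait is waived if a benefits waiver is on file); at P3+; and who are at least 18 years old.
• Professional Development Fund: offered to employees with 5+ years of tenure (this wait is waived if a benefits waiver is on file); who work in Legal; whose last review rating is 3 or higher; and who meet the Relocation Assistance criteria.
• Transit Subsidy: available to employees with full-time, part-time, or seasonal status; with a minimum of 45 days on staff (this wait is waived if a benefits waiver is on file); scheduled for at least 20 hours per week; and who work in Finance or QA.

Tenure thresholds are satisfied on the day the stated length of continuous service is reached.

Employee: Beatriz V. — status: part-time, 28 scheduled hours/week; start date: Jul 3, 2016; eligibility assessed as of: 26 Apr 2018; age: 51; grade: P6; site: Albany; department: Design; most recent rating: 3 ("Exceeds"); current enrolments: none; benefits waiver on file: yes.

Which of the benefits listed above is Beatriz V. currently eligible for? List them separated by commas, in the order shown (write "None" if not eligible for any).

401(k) Company Match

Service from Jul 3, 2016 to 26 Apr 2018: 662 days.
RSU Program — status part-time ✗ (requires full-time or seasonal) → not eligible.
Relocation Assistance — status part-time ✓; benefits waiver on file ✓; 28 hrs/wk < 40 ✗ → not eligible.
Dependent Care FSA — status part-time ✓ (not excluded); benefits waiver on file ✓; rating 3 ≥ 2 ✓; age 51 ≥ 25 ✓; not enrolled in Relocation Assistance ✗ → not eligible.
Equipment Allowance — status part-time ✗ (requires full-time, seasonal, or temporary) → not eligible.
401(k) Company Match — benefits waiver on file ✓; grade P6 ≥ P3 ✓; age 51 ≥ 18 ✓ → eligible.
Professional Development Fund — benefits waiver on file ✓; dept Design ✗ → not eligible.
Transit Subsidy — status part-time ✓; benefits waiver on file ✓; 28 hrs/wk ≥ 20 ✓; dept Design ✗ → not eligible.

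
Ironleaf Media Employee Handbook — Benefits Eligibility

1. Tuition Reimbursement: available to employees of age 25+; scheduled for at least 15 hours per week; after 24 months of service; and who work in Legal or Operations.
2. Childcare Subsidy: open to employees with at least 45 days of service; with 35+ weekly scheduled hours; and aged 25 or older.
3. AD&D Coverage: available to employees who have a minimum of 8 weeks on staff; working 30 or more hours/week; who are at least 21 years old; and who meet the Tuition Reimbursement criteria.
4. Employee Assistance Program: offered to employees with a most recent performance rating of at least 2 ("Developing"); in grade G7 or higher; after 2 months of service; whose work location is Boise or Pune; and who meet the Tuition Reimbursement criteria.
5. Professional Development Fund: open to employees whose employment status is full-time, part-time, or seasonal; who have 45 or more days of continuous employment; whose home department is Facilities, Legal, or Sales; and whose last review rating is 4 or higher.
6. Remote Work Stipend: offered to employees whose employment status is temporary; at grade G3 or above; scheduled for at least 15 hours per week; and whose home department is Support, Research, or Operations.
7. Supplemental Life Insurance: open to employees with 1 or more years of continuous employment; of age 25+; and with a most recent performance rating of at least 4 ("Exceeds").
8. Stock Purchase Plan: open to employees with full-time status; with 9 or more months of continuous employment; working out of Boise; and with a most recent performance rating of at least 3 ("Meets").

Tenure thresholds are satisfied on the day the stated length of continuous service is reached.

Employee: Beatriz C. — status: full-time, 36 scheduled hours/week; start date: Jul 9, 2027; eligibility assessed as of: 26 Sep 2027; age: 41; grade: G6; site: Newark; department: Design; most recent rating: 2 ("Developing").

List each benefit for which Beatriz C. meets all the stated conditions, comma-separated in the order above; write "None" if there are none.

Childcare Subsidy

Service from Jul 9, 2027 to 26 Sep 2027: 79 days.
Tuition Reimbursement — age 41 ≥ 25 ✓; 36 hrs/wk ≥ 15 ✓; service 79 days < 24 months (≈720 days) ✗ → not eligible.
Childcare Subsidy — service 79 days ≥ 45 days ✓; 36 hrs/wk ≥ 35 ✓; age 41 ≥ 25 ✓ → eligible.
AD&D Coverage — service 79 days ≥ 8 weeks (≈56 days) ✓; 36 hrs/wk ≥ 30 ✓; age 41 ≥ 21 ✓; not eligible for Tuition Reimbursement ✗ → not eligible.
Employee Assistance Program — rating 2 ≥ 2 ✓; grade G6 < G7 ✗ → not eligible.
Professional Development Fund — status full-time ✓; service 79 days ≥ 45 days ✓; dept Design ✗ → not eligible.
Remote Work Stipend — status full-time ✗ (requires temporary) → not eligible.
Supplemental Life Insurance — service 79 days < 1 year (≈365 days) ✗ → not eligible.
Stock Purchase Plan — status full-time ✓; service 79 days < 9 months (≈270 days) ✗ → not eligible.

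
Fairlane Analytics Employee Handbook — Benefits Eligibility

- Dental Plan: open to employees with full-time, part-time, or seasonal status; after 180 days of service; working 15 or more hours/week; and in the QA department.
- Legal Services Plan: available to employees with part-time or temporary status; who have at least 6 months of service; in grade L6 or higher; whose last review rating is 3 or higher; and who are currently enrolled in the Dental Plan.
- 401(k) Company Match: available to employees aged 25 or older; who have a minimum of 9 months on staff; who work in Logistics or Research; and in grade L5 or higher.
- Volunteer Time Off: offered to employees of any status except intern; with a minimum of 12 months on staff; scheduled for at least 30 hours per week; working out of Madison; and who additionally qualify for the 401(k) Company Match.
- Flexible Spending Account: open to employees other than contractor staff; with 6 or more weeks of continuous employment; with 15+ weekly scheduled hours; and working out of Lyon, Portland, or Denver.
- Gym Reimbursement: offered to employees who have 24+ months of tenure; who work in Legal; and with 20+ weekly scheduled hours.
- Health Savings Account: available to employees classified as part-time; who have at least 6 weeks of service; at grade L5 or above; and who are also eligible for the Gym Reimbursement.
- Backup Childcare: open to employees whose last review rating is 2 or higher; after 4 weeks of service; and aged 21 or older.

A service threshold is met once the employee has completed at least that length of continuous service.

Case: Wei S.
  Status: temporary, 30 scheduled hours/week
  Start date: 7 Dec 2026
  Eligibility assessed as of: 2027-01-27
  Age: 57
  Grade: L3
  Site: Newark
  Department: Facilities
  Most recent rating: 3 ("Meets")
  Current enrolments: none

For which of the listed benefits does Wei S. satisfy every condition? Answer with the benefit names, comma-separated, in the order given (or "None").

Backup Childcare

Service from 7 Dec 2026 to 2027-01-27: 51 days.
Dental Plan — status temporary ✗ (requires full-time, part-time, or seasonal) → not eligible.
Legal Services Plan — status temporary ✓; service 51 days < 6 months (≈180 days) ✗ → not eligible.
401(k) Company Match — age 57 ≥ 25 ✓; service 51 days < 9 months (≈270 days) ✗ → not eligible.
Volunteer Time Off — status temporary ✓ (not excluded); service 51 days < 12 months (≈360 days) ✗ → not eligible.
Flexible Spending Account — status temporary ✓ (not excluded); service 51 days ≥ 6 weeks (≈42 days) ✓; 30 hrs/wk ≥ 15 ✓; site Newark ✗ (not Lyon, Portland, or Denver) → not eligible.
Gym Reimbursement — service 51 days < 24 months (≈720 days) ✗ → not eligible.
Health Savings Account — status temporary ✗ (requires part-time) → not eligible.
Backup Childcare — rating 3 ≥ 2 ✓; service 51 days ≥ 4 weeks (≈28 days) ✓; age 57 ≥ 21 ✓ → eligible.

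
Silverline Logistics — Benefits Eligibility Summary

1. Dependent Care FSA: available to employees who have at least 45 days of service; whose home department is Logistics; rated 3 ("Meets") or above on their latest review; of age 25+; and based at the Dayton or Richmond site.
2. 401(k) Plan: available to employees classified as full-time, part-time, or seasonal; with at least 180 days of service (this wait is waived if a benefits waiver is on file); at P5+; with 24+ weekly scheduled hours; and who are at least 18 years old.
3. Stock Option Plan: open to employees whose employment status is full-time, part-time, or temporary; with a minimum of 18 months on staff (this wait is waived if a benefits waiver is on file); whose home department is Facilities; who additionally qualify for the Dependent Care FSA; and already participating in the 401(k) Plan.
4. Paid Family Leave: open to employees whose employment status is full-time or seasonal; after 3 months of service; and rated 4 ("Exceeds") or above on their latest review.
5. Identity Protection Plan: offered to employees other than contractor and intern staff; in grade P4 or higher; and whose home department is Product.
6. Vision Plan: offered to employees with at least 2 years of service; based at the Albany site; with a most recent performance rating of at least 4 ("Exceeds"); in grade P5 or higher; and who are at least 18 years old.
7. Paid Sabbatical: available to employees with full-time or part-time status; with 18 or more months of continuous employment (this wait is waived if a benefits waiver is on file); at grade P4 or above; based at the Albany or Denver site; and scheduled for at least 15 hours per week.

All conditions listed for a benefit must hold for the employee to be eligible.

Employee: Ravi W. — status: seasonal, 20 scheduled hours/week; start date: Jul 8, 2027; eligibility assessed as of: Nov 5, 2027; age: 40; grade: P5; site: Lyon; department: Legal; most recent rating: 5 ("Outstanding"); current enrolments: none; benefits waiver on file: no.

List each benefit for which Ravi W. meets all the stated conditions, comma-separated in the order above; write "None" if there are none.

Service from Jul 8, 2027 to Nov 5, 2027: 120 days.
Dependent Care FSA — service 120 days ≥ 45 days ✓; dept Legal ✗ → not eligible.
401(k) Plan — status seasonal ✓; no waiver, service 120 days < 180 days ✗ → not eligible.
Stock Option Plan — status seasonal ✗ (requires full-time, part-time, or temporary) → not eligible.
Paid Family Leave — status seasonal ✓; service 120 days ≥ 3 months (≈90 days) ✓; rating 5 ≥ 4 ✓ → eligible.
Identity Protection Plan — status seasonal ✓ (not excluded); grade P5 ≥ P4 ✓; dept Legal ✗ → not eligible.
Vision Plan — service 120 days < 2 years (≈730 days) ✗ → not eligible.
Paid Sabbatical — status seasonal ✗ (requires full-time or part-time) → not eligible.

Paid Family Leave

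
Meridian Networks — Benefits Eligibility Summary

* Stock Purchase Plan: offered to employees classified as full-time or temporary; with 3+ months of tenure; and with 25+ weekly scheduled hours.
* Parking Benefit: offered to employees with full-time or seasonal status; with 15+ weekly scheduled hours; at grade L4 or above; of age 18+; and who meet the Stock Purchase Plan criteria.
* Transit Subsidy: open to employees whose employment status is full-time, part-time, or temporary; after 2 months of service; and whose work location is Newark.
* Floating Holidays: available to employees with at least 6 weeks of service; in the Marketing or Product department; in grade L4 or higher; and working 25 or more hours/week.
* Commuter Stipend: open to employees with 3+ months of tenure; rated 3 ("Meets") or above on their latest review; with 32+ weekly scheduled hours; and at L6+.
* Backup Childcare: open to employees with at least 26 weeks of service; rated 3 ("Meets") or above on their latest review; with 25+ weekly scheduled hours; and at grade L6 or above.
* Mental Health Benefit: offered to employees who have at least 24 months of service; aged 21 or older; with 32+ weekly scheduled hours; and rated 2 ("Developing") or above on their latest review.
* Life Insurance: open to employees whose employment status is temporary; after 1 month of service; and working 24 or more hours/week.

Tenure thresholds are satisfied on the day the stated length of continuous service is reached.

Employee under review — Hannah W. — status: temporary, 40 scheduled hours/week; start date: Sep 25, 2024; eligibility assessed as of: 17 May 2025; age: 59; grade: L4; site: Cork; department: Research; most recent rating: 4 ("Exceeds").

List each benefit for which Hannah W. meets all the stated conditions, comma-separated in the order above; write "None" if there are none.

Service from Sep 25, 2024 to 17 May 2025: 234 days.
Stock Purchase Plan — status temporary ✓; service 234 days ≥ 3 months (≈90 days) ✓; 40 hrs/wk ≥ 25 ✓ → eligible.
Parking Benefit — status temporary ✗ (requires full-time or seasonal) → not eligible.
Transit Subsidy — status temporary ✓; service 234 days ≥ 2 months (≈60 days) ✓; site Cork ✗ (not Newark) → not eligible.
Floating Holidays — service 234 days ≥ 6 weeks (≈42 days) ✓; dept Research ✗ → not eligible.
Commuter Stipend — service 234 days ≥ 3 months (≈90 days) ✓; rating 4 ≥ 3 ✓; 40 hrs/wk ≥ 32 ✓; grade L4 < L6 ✗ → not eligible.
Backup Childcare — service 234 days ≥ 26 weeks (≈182 days) ✓; rating 4 ≥ 3 ✓; 40 hrs/wk ≥ 25 ✓; grade L4 < L6 ✗ → not eligible.
Mental Health Benefit — service 234 days < 24 months (≈720 days) ✗ → not eligible.
Life Insurance — status temporary ✓; service 234 days ≥ 1 month (≈30 days) ✓; 40 hrs/wk ≥ 24 ✓ → eligible.

Stock Purchase Plan, Life Insurance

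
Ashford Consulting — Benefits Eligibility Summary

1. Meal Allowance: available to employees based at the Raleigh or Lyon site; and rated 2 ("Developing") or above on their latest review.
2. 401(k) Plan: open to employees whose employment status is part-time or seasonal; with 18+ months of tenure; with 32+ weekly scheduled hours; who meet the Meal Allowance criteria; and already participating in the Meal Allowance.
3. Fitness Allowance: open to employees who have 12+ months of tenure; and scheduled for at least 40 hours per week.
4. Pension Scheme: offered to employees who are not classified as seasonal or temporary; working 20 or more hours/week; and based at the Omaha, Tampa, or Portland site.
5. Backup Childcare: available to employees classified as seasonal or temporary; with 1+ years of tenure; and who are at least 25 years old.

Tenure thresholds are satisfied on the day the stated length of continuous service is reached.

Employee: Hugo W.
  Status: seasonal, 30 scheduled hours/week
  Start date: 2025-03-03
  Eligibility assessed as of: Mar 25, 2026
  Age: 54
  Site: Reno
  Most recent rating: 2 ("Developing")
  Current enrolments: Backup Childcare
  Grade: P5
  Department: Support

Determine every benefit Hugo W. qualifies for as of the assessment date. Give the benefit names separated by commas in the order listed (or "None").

Service from 2025-03-03 to Mar 25, 2026: 387 days.
Meal Allowance — site Reno ✗ (not Raleigh or Lyon) → not eligible.
401(k) Plan — status seasonal ✓; service 387 days < 18 months (≈540 days) ✗ → not eligible.
Fitness Allowance — service 387 days ≥ 12 months (≈360 days) ✓; 30 hrs/wk < 40 ✗ → not eligible.
Pension Scheme — status seasonal ✗ (excluded) → not eligible.
Backup Childcare — status seasonal ✓; service 387 days ≥ 1 year (≈365 days) ✓; age 54 ≥ 25 ✓ → eligible.

Backup Childcare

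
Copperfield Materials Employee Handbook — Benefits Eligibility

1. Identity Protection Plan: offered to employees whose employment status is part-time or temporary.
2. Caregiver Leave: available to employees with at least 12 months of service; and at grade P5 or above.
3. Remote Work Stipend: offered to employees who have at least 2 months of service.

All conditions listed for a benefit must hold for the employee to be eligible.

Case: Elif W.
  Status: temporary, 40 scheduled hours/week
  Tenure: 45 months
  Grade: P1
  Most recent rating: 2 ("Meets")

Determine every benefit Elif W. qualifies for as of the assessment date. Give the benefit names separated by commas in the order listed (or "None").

Identity Protection Plan — status temporary ✓ → eligible.
Caregiver Leave — service 45 months ≥ 12 months ✓; grade P1 < P5 ✗ → not eligible.
Remote Work Stipend — service 45 months ≥ 2 months ✓ → eligible.

Identity Protection Plan, Remote Work Stipend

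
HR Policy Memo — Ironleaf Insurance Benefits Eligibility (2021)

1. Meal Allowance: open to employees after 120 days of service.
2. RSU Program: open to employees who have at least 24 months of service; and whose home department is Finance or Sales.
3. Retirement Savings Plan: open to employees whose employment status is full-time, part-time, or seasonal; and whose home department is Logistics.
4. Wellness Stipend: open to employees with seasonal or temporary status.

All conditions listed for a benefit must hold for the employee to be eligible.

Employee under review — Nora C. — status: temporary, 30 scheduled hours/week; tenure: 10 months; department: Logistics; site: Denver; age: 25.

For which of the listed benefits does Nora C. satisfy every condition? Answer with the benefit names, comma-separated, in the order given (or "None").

Meal Allowance — service 10 months ≥ 120 days ✓ → eligible.
RSU Program — service 10 months < 24 months ✗ → not eligible.
Retirement Savings Plan — status temporary ✗ (requires full-time, part-time, or seasonal) → not eligible.
Wellness Stipend — status temporary ✓ → eligible.

Meal Allowance, Wellness Stipend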